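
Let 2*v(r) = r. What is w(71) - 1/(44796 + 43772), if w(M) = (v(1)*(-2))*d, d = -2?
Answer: 177135/88568 ≈ 2.0000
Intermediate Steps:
v(r) = r/2
w(M) = 2 (w(M) = (((½)*1)*(-2))*(-2) = ((½)*(-2))*(-2) = -1*(-2) = 2)
w(71) - 1/(44796 + 43772) = 2 - 1/(44796 + 43772) = 2 - 1/88568 = 177135/88568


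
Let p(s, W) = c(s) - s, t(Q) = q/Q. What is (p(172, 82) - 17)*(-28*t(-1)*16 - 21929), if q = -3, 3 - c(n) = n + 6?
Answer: 8471372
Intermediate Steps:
c(n) = -3 - n (c(n) = 3 - (n + 6) = 3 - (6 + n) = 3 + (-6 - n) = -3 - n)
t(Q) = -3/Q
p(s, W) = -3 - 2*s (p(s, W) = (-3 - s) - s = -3 - 2*s)
(p(172, 82) - 17)*(-28*t(-1)*16 - 21929) = ((-3 - 2*172) - 17)*(-(-84)/(-1)*16 - 21929) = ((-3 - 344) - 17)*(-(-84)*(-1)*16 - 21929) = (-347 - 17)*(-28*3*16 - 21929) = -364*(-84*16 - 21929) = -364*(-1344 - 21929) = -364*(-23273) = 8471372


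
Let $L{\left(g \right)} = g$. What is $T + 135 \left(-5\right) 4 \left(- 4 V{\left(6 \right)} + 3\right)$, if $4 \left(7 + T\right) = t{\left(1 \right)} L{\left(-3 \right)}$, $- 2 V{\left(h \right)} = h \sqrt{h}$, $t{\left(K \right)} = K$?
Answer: $- \frac{32431}{4} - 32400 \sqrt{6} \approx -87471.0$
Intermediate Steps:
$V{\left(h \right)} = - \frac{h^{\frac{3}{2}}}{2}$ ($V{\left(h \right)} = - \frac{h \sqrt{h}}{2} = - \frac{h^{\frac{3}{2}}}{2}$)
$T = - \frac{31}{4}$ ($T = -7 + \frac{1 \left(-3\right)}{4} = -7 + \frac{1}{4} \left(-3\right) = -7 - \frac{3}{4} = - \frac{31}{4} \approx -7.75$)
$T + 135 \left(-5\right) 4 \left(- 4 V{\left(6 \right)} + 3\right) = - \frac{31}{4} + 135 \left(-5\right) 4 \left(- 4 \left(- \frac{6^{\frac{3}{2}}}{2}\right) + 3\right) = - \frac{31}{4} + 135 \left(- 20 \left(- 4 \left(- \frac{6 \sqrt{6}}{2}\right) + 3\right)\right) = - \frac{31}{4} + 135 \left(- 20 \left(- 4 \left(- 3 \sqrt{6}\right) + 3\right)\right) = - \frac{31}{4} + 135 \left(- 20 \left(12 \sqrt{6} + 3\right)\right) = - \frac{31}{4} + 135 \left(- 20 \left(3 + 12 \sqrt{6}\right)\right) = - \frac{31}{4} + 135 \left(-60 - 240 \sqrt{6}\right) = - \frac{31}{4} - \left(8100 + 32400 \sqrt{6}\right) = - \frac{32431}{4} - 32400 \sqrt{6}$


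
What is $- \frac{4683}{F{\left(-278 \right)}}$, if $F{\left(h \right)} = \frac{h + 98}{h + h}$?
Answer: $- \frac{216979}{15} \approx -14465.0$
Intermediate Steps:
$F{\left(h \right)} = \frac{98 + h}{2 h}$
$- \frac{4683}{F{\left(-278 \right)}} = - \frac{4683}{\frac{1}{2} \frac{1}{-278} \left(98 - 278\right)} = - \frac{4683}{\frac{1}{2} \left(- \frac{1}{278}\right) \left(-180\right)} = - \frac{4683}{\frac{45}{139}} = \left(-4683\right) \frac{139}{45} = - \frac{216979}{15}$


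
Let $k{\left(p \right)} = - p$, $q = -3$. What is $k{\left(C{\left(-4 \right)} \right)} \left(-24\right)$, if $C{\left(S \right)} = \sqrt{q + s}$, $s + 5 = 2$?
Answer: $24 i \sqrt{6} \approx 58.788 i$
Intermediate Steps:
$s = -3$ ($s = -5 + 2 = -3$)
$C{\left(S \right)} = i \sqrt{6}$ ($C{\left(S \right)} = \sqrt{-3 - 3} = \sqrt{-6} = i \sqrt{6}$)
$k{\left(C{\left(-4 \right)} \right)} \left(-24\right) = - i \sqrt{6} \left(-24\right) = 24 i \sqrt{6}$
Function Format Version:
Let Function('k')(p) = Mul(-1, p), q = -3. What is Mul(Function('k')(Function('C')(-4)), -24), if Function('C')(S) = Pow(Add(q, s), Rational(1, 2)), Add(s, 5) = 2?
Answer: Mul(24, I, Pow(6, Rational(1, 2))) ≈ Mul(58.788, I)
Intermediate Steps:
s = -3 (s = Add(-5, 2) = -3)
Function('C')(S) = Mul(I, Pow(6, Rational(1, 2))) (Function('C')(S) = Pow(Add(-3, -3), Rational(1, 2)) = Pow(-6, Rational(1, 2)) = Mul(I, Pow(6, Rational(1, 2))))
Mul(Function('k')(Function('C')(-4)), -24) = Mul(Mul(-1, Mul(I, Pow(6, Rational(1, 2)))), -24) = Mul(Mul(-1, I, Pow(6, Rational(1, 2))), -24) = Mul(24, I, Pow(6, Rational(1, 2)))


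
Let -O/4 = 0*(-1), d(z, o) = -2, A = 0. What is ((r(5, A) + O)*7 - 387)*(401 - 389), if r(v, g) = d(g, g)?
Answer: -4812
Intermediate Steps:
r(v, g) = -2
O = 0 (O = -0*(-1) = -4*0 = 0)
((r(5, A) + O)*7 - 387)*(401 - 389) = ((-2 + 0)*7 - 387)*(401 - 389) = (-2*7 - 387)*12 = (-14 - 387)*12 = -401*12 = -4812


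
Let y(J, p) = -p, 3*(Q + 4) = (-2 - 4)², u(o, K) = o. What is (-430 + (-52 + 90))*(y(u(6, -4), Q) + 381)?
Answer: -146216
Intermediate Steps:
Q = 8 (Q = -4 + (-2 - 4)²/3 = -4 + (⅓)*(-6)² = -4 + (⅓)*36 = -4 + 12 = 8)
(-430 + (-52 + 90))*(y(u(6, -4), Q) + 381) = (-430 + (-52 + 90))*(-1*8 + 381) = (-430 + 38)*(-8 + 381) = -392*373 = -146216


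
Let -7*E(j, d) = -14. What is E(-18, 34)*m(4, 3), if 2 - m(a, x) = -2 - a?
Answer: 16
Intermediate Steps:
E(j, d) = 2 (E(j, d) = -⅐*(-14) = 2)
m(a, x) = 4 + a (m(a, x) = 2 - (-2 - a) = 2 + (2 + a) = 4 + a)
E(-18, 34)*m(4, 3) = 2*(4 + 4) = 2*8 = 16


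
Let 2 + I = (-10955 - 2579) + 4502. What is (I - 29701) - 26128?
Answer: -64863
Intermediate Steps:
I = -9034 (I = -2 + ((-10955 - 2579) + 4502) = -2 + (-13534 + 4502) = -2 - 9032 = -9034)
(I - 29701) - 26128 = (-9034 - 29701) - 26128 = -38735 - 26128 = -64863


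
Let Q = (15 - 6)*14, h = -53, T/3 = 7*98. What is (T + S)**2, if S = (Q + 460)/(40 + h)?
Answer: 684764224/169 ≈ 4.0519e+6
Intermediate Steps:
T = 2058 (T = 3*(7*98) = 3*686 = 2058)
Q = 126 (Q = 9*14 = 126)
S = -586/13 (S = (126 + 460)/(40 - 53) = 586/(-13) = 586*(-1/13) = -586/13 ≈ -45.077)
(T + S)**2 = (2058 - 586/13)**2 = (26168/13)**2 = 684764224/169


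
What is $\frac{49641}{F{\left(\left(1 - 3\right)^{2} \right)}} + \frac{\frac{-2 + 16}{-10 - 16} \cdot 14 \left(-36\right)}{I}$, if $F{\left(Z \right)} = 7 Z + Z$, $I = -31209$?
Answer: $\frac{6713361567}{4327648} \approx 1551.3$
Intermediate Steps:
$F{\left(Z \right)} = 8 Z$
$\frac{49641}{F{\left(\left(1 - 3\right)^{2} \right)}} + \frac{\frac{-2 + 16}{-10 - 16} \cdot 14 \left(-36\right)}{I} = \frac{49641}{8 \left(1 - 3\right)^{2}} + \frac{\frac{-2 + 16}{-10 - 16} \cdot 14 \left(-36\right)}{-31209} = \frac{49641}{8 \left(-2\right)^{2}} + \frac{14}{-26} \cdot 14 \left(-36\right) \left(- \frac{1}{31209}\right) = \frac{49641}{8 \cdot 4} + 14 \left(- \frac{1}{26}\right) 14 \left(-36\right) \left(- \frac{1}{31209}\right) = \frac{49641}{32} + \left(- \frac{7}{13}\right) 14 \left(-36\right) \left(- \frac{1}{31209}\right) = 49641 \cdot \frac{1}{32} + \left(- \frac{98}{13}\right) \left(-36\right) \left(- \frac{1}{31209}\right) = \frac{49641}{32} + \frac{3528}{13} \left(- \frac{1}{31209}\right) = \frac{49641}{32} - \frac{1176}{135239} = \frac{6713361567}{4327648}$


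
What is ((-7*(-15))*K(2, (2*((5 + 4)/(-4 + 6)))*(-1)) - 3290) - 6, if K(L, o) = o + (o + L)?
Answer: -4976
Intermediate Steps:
K(L, o) = L + 2*o (K(L, o) = o + (L + o) = L + 2*o)
((-7*(-15))*K(2, (2*((5 + 4)/(-4 + 6)))*(-1)) - 3290) - 6 = ((-7*(-15))*(2 + 2*((2*((5 + 4)/(-4 + 6)))*(-1))) - 3290) - 6 = (105*(2 + 2*((2*(9/2))*(-1))) - 3290) - 6 = (105*(2 + 2*(9*(-1))) - 3290) - 6 = (105*(2 + 2*(-9)) - 3290) - 6 = (105*(2 - 18) - 3290) - 6 = (105*(-16) - 3290) - 6 = (-1680 - 3290) - 6 = -4970 - 6 = -4976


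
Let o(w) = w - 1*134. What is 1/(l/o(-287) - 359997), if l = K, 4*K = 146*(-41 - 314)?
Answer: -842/303091559 ≈ -2.7780e-6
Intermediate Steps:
o(w) = -134 + w (o(w) = w - 134 = -134 + w)
K = -25915/2 (K = (146*(-41 - 314))/4 = (146*(-355))/4 = (¼)*(-51830) = -25915/2 ≈ -12958.)
l = -25915/2 ≈ -12958.
1/(l/o(-287) - 359997) = 1/(-25915/(2*(-134 - 287)) - 359997) = 1/(-25915/2/(-421) - 359997) = 1/(-25915/2*(-1/421) - 359997) = 1/(25915/842 - 359997) = 1/(-303091559/842) = -842/303091559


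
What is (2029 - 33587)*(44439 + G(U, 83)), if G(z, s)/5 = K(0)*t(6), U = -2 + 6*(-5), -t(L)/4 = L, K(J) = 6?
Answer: -1379684202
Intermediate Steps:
t(L) = -4*L
U = -32 (U = -2 - 30 = -32)
G(z, s) = -720 (G(z, s) = 5*(6*(-4*6)) = 5*(6*(-24)) = 5*(-144) = -720)
(2029 - 33587)*(44439 + G(U, 83)) = (2029 - 33587)*(44439 - 720) = -31558*43719 = -1379684202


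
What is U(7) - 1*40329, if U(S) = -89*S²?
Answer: -44690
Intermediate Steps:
U(7) - 1*40329 = -89*7² - 1*40329 = -89*49 - 40329 = -4361 - 40329 = -44690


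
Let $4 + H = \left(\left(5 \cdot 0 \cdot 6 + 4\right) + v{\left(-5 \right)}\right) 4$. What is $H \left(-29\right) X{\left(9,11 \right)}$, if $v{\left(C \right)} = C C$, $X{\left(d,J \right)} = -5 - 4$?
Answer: $29232$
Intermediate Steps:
$X{\left(d,J \right)} = -9$
$v{\left(C \right)} = C^{2}$
$H = 112$ ($H = -4 + \left(\left(5 \cdot 0 \cdot 6 + 4\right) + \left(-5\right)^{2}\right) 4 = -4 + \left(\left(0 \cdot 6 + 4\right) + 25\right) 4 = -4 + \left(\left(0 + 4\right) + 25\right) 4 = -4 + \left(4 + 25\right) 4 = -4 + 29 \cdot 4 = -4 + 116 = 112$)
$H \left(-29\right) X{\left(9,11 \right)} = 112 \left(-29\right) \left(-9\right) = \left(-3248\right) \left(-9\right) = 29232$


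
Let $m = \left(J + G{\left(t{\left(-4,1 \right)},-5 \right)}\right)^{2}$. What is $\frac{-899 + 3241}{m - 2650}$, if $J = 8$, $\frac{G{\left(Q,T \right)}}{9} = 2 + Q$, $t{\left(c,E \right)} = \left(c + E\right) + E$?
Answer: $- \frac{1171}{1293} \approx -0.90565$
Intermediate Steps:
$t{\left(c,E \right)} = c + 2 E$ ($t{\left(c,E \right)} = \left(E + c\right) + E = c + 2 E$)
$G{\left(Q,T \right)} = 18 + 9 Q$ ($G{\left(Q,T \right)} = 9 \left(2 + Q\right) = 18 + 9 Q$)
$m = 64$ ($m = \left(8 + \left(18 + 9 \left(-4 + 2 \cdot 1\right)\right)\right)^{2} = \left(8 + \left(18 + 9 \left(-4 + 2\right)\right)\right)^{2} = \left(8 + \left(18 + 9 \left(-2\right)\right)\right)^{2} = \left(8 + \left(18 - 18\right)\right)^{2} = \left(8 + 0\right)^{2} = 8^{2} = 64$)
$\frac{-899 + 3241}{m - 2650} = \frac{-899 + 3241}{64 - 2650} = \frac{2342}{-2586} = 2342 \left(- \frac{1}{2586}\right) = - \frac{1171}{1293}$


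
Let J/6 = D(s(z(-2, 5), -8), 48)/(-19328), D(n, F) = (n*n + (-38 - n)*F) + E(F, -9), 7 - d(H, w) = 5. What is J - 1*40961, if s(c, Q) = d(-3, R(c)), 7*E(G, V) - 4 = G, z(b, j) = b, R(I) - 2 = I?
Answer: -173180603/4228 ≈ -40960.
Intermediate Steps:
R(I) = 2 + I
d(H, w) = 2 (d(H, w) = 7 - 1*5 = 7 - 5 = 2)
E(G, V) = 4/7 + G/7
s(c, Q) = 2
D(n, F) = 4/7 + n**2 + F/7 + F*(-38 - n) (D(n, F) = (n*n + (-38 - n)*F) + (4/7 + F/7) = (n**2 + F*(-38 - n)) + (4/7 + F/7) = 4/7 + n**2 + F/7 + F*(-38 - n))
J = 2505/4228 (J = 6*((4/7 + 2**2 - 265/7*48 - 1*48*2)/(-19328)) = 6*((4/7 + 4 - 12720/7 - 96)*(-1/19328)) = 6*(-13360/7*(-1/19328)) = 6*(835/8456) = 2505/4228 ≈ 0.59248)
J - 1*40961 = 2505/4228 - 1*40961 = 2505/4228 - 40961 = -173180603/4228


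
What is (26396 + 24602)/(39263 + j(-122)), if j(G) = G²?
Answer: 50998/54147 ≈ 0.94184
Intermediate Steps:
(26396 + 24602)/(39263 + j(-122)) = (26396 + 24602)/(39263 + (-122)²) = 50998/(39263 + 14884) = 50998/54147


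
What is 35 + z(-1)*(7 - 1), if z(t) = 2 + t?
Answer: 41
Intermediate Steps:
35 + z(-1)*(7 - 1) = 35 + (2 - 1)*(7 - 1) = 35 + 1*6 = 35 + 6 = 41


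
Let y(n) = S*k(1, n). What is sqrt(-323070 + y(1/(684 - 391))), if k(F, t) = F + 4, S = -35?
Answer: I*sqrt(323245) ≈ 568.55*I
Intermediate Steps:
k(F, t) = 4 + F
y(n) = -175 (y(n) = -35*(4 + 1) = -35*5 = -175)
sqrt(-323070 + y(1/(684 - 391))) = sqrt(-323070 - 175) = sqrt(-323245) = I*sqrt(323245)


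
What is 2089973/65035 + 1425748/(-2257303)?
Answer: 4624978801639/146803700605 ≈ 31.505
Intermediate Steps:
2089973/65035 + 1425748/(-2257303) = 2089973*(1/65035) + 1425748*(-1/2257303) = 2089973/65035 - 1425748/2257303 = 4624978801639/146803700605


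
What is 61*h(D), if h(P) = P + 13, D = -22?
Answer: -549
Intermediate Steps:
h(P) = 13 + P
61*h(D) = 61*(13 - 22) = 61*(-9) = -549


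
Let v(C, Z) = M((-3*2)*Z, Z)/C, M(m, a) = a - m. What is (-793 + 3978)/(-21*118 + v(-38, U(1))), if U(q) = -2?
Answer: -1729/1345 ≈ -1.2855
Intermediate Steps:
v(C, Z) = 7*Z/C (v(C, Z) = (Z - (-3*2)*Z)/C = (Z - (-6)*Z)/C = (Z + 6*Z)/C = (7*Z)/C = 7*Z/C)
(-793 + 3978)/(-21*118 + v(-38, U(1))) = (-793 + 3978)/(-21*118 + 7*(-2)/(-38)) = 3185/(-2478 + 7*(-2)*(-1/38)) = 3185/(-2478 + 7/19) = 3185/(-47075/19) = 3185*(-19/47075) = -1729/1345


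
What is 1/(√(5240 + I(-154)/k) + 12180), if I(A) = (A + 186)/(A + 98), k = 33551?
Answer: 238379855/2903364079677 - 7*√163847463613/5806728159354 ≈ 8.1617e-5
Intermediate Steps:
I(A) = (186 + A)/(98 + A)
1/(√(5240 + I(-154)/k) + 12180) = 1/(√(5240 + ((186 - 154)/(98 - 154))/33551) + 12180) = 1/(√(5240 + (32/(-56))*(1/33551)) + 12180) = 1/(√(5240 - 1/56*32*(1/33551)) + 12180) = 1/(√(5240 - 4/7*1/33551) + 12180) = 1/(√(5240 - 4/234857) + 12180) = 1/(√(1230650676/234857) + 12180) = 1/(6*√163847463613/33551 + 12180) = 1/(12180 + 6*√163847463613/33551)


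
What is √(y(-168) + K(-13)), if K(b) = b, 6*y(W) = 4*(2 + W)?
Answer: I*√1113/3 ≈ 11.121*I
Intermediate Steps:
y(W) = 4/3 + 2*W/3 (y(W) = (4*(2 + W))/6 = (8 + 4*W)/6 = 4/3 + 2*W/3)
√(y(-168) + K(-13)) = √((4/3 + (⅔)*(-168)) - 13) = √((4/3 - 112) - 13) = √(-332/3 - 13) = √(-371/3) = I*√1113/3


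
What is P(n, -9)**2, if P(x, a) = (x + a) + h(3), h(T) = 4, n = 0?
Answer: 25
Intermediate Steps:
P(x, a) = 4 + a + x (P(x, a) = (x + a) + 4 = (a + x) + 4 = 4 + a + x)
P(n, -9)**2 = (4 - 9 + 0)**2 = (-5)**2 = 25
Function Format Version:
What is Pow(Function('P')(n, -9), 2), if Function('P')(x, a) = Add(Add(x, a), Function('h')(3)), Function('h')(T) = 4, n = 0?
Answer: 25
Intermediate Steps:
Function('P')(x, a) = Add(4, a, x) (Function('P')(x, a) = Add(Add(x, a), 4) = Add(Add(a, x), 4) = Add(4, a, x))
Pow(Function('P')(n, -9), 2) = Pow(Add(4, -9, 0), 2) = Pow(-5, 2) = 25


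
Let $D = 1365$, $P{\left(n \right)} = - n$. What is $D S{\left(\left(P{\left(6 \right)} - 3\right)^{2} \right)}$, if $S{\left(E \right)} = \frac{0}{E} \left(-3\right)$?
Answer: $0$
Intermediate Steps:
$S{\left(E \right)} = 0$ ($S{\left(E \right)} = 0 \left(-3\right) = 0$)
$D S{\left(\left(P{\left(6 \right)} - 3\right)^{2} \right)} = 1365 \cdot 0 = 0$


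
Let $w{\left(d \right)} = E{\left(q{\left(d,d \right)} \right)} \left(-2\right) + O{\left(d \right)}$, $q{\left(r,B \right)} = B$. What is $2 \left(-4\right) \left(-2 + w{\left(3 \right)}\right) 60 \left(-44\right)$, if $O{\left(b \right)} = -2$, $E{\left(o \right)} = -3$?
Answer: $42240$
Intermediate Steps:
$w{\left(d \right)} = 4$ ($w{\left(d \right)} = \left(-3\right) \left(-2\right) - 2 = 6 - 2 = 4$)
$2 \left(-4\right) \left(-2 + w{\left(3 \right)}\right) 60 \left(-44\right) = 2 \left(-4\right) \left(-2 + 4\right) 60 \left(-44\right) = \left(-8\right) 2 \cdot 60 \left(-44\right) = \left(-16\right) 60 \left(-44\right) = \left(-960\right) \left(-44\right) = 42240$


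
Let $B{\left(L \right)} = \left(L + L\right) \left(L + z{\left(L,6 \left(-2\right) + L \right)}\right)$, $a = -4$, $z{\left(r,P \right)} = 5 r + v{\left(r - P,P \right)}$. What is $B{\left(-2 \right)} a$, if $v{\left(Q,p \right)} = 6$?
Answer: $-96$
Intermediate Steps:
$z{\left(r,P \right)} = 6 + 5 r$ ($z{\left(r,P \right)} = 5 r + 6 = 6 + 5 r$)
$B{\left(L \right)} = 2 L \left(6 + 6 L\right)$ ($B{\left(L \right)} = \left(L + L\right) \left(L + \left(6 + 5 L\right)\right) = 2 L \left(6 + 6 L\right)$)
$B{\left(-2 \right)} a = 12 \left(-2\right) \left(1 - 2\right) \left(-4\right) = 12 \left(-2\right) \left(-1\right) \left(-4\right) = 24 \left(-4\right) = -96$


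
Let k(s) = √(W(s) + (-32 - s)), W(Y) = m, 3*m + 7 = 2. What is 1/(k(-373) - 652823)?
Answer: -1958469/1278533606969 - √3054/1278533606969 ≈ -1.5319e-6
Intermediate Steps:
m = -5/3 (m = -7/3 + (⅓)*2 = -7/3 + ⅔ = -5/3 ≈ -1.6667)
W(Y) = -5/3
k(s) = √(-101/3 - s) (k(s) = √(-5/3 + (-32 - s)) = √(-101/3 - s))
1/(k(-373) - 652823) = 1/(√(-303 - 9*(-373))/3 - 652823) = 1/(√(-303 + 3357)/3 - 652823) = 1/(√3054/3 - 652823) = 1/(-652823 + √3054/3)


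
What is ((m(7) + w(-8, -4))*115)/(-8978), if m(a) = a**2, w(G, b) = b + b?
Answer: -4715/8978 ≈ -0.52517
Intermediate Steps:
w(G, b) = 2*b
((m(7) + w(-8, -4))*115)/(-8978) = ((7**2 + 2*(-4))*115)/(-8978) = ((49 - 8)*115)*(-1/8978) = (41*115)*(-1/8978) = 4715*(-1/8978) = -4715/8978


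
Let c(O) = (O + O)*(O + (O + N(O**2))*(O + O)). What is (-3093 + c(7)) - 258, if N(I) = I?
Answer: 7723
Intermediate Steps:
c(O) = 2*O*(O + 2*O*(O + O**2)) (c(O) = (O + O)*(O + (O + O**2)*(O + O)) = (2*O)*(O + (O + O**2)*(2*O)) = (2*O)*(O + 2*O*(O + O**2)) = 2*O*(O + 2*O*(O + O**2)))
(-3093 + c(7)) - 258 = (-3093 + 7**2*(2 + 4*7 + 4*7**2)) - 258 = (-3093 + 49*(2 + 28 + 4*49)) - 258 = (-3093 + 49*(2 + 28 + 196)) - 258 = (-3093 + 49*226) - 258 = (-3093 + 11074) - 258 = 7981 - 258 = 7723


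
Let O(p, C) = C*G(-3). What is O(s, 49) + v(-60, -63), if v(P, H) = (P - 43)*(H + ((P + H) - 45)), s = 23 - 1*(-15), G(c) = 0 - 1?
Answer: 23744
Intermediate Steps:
G(c) = -1
s = 38 (s = 23 + 15 = 38)
v(P, H) = (-43 + P)*(-45 + P + 2*H) (v(P, H) = (-43 + P)*(H + ((H + P) - 45)) = (-43 + P)*(H + (-45 + H + P)) = (-43 + P)*(-45 + P + 2*H))
O(p, C) = -C (O(p, C) = C*(-1) = -C)
O(s, 49) + v(-60, -63) = -1*49 + (1935 + (-60)² - 88*(-60) - 86*(-63) + 2*(-63)*(-60)) = -49 + (1935 + 3600 + 5280 + 5418 + 7560) = -49 + 23793 = 23744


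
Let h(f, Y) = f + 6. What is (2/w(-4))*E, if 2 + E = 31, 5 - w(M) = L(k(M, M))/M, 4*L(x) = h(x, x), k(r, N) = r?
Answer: 464/41 ≈ 11.317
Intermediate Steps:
h(f, Y) = 6 + f
L(x) = 3/2 + x/4 (L(x) = (6 + x)/4 = 3/2 + x/4)
w(M) = 5 - (3/2 + M/4)/M
E = 29 (E = -2 + 31 = 29)
(2/w(-4))*E = (2/((¼)*(-6 + 19*(-4))/(-4)))*29 = (2/((¼)*(-¼)*(-6 - 76)))*29 = (2/((¼)*(-¼)*(-82)))*29 = (2/(41/8))*29 = ((8/41)*2)*29 = (16/41)*29 = 464/41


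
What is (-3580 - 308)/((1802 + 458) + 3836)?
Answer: -81/127 ≈ -0.63780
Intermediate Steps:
(-3580 - 308)/((1802 + 458) + 3836) = -3888/(2260 + 3836) = -3888/6096 = -3888*1/6096 = -81/127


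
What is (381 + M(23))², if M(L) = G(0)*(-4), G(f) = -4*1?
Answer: 157609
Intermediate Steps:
G(f) = -4
M(L) = 16 (M(L) = -4*(-4) = 16)
(381 + M(23))² = (381 + 16)² = 397² = 157609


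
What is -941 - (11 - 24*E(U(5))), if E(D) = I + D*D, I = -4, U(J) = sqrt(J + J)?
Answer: -808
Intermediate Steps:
U(J) = sqrt(2)*sqrt(J) (U(J) = sqrt(2*J) = sqrt(2)*sqrt(J))
E(D) = -4 + D**2 (E(D) = -4 + D*D = -4 + D**2)
-941 - (11 - 24*E(U(5))) = -941 - (11 - 24*(-4 + (sqrt(2)*sqrt(5))**2)) = -941 - (11 - 24*(-4 + (sqrt(10))**2)) = -941 - (11 - 24*(-4 + 10)) = -941 - (11 - 24*6) = -941 - (11 - 144) = -941 - 1*(-133) = -941 + 133 = -808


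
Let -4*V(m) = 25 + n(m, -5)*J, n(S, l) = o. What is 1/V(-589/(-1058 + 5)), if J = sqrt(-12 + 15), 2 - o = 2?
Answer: -4/25 ≈ -0.16000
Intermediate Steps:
o = 0 (o = 2 - 1*2 = 2 - 2 = 0)
n(S, l) = 0
J = sqrt(3) ≈ 1.7320
V(m) = -25/4 (V(m) = -(25 + 0*sqrt(3))/4 = -(25 + 0)/4 = -1/4*25 = -25/4)
1/V(-589/(-1058 + 5)) = 1/(-25/4) = -4/25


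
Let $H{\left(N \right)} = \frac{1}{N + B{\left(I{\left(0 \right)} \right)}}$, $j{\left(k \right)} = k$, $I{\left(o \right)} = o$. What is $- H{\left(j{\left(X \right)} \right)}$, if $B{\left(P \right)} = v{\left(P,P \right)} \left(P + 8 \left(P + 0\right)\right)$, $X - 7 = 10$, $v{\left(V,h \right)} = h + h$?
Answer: $- \frac{1}{17} \approx -0.058824$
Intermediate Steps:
$v{\left(V,h \right)} = 2 h$
$X = 17$ ($X = 7 + 10 = 17$)
$B{\left(P \right)} = 18 P^{2}$ ($B{\left(P \right)} = 2 P \left(P + 8 \left(P + 0\right)\right) = 2 P \left(P + 8 P\right) = 2 P 9 P = 18 P^{2}$)
$H{\left(N \right)} = \frac{1}{N}$ ($H{\left(N \right)} = \frac{1}{N + 18 \cdot 0^{2}} = \frac{1}{N + 18 \cdot 0} = \frac{1}{N + 0} = \frac{1}{N}$)
$- H{\left(j{\left(X \right)} \right)} = - \frac{1}{17}$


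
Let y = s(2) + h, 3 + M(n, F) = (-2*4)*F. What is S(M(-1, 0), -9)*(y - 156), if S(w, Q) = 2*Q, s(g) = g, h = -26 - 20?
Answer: 3600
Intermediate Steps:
h = -46
M(n, F) = -3 - 8*F (M(n, F) = -3 + (-2*4)*F = -3 - 8*F)
y = -44 (y = 2 - 46 = -44)
S(M(-1, 0), -9)*(y - 156) = (2*(-9))*(-44 - 156) = -18*(-200) = 3600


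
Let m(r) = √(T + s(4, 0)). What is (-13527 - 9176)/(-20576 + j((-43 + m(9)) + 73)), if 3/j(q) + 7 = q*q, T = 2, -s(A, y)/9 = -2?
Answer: 71151388187303/64485341472245 - 1634616*√5/64485341472245 ≈ 1.1034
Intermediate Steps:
s(A, y) = 18 (s(A, y) = -9*(-2) = 18)
m(r) = 2*√5 (m(r) = √(2 + 18) = √20 = 2*√5)
j(q) = 3/(-7 + q²) (j(q) = 3/(-7 + q*q) = 3/(-7 + q²))
(-13527 - 9176)/(-20576 + j((-43 + m(9)) + 73)) = (-13527 - 9176)/(-20576 + 3/(-7 + ((-43 + 2*√5) + 73)²)) = -22703/(-20576 + 3/(-7 + (30 + 2*√5)²))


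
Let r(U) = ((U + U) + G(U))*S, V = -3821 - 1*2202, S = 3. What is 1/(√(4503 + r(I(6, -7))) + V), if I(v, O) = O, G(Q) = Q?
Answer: -6023/36272089 - 2*√1110/36272089 ≈ -0.00016789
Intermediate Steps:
V = -6023 (V = -3821 - 2202 = -6023)
r(U) = 9*U (r(U) = ((U + U) + U)*3 = (2*U + U)*3 = (3*U)*3 = 9*U)
1/(√(4503 + r(I(6, -7))) + V) = 1/(√(4503 + 9*(-7)) - 6023) = 1/(√(4503 - 63) - 6023) = 1/(√4440 - 6023) = 1/(2*√1110 - 6023) = 1/(-6023 + 2*√1110)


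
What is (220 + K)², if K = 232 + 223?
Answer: 455625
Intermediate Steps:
K = 455
(220 + K)² = (220 + 455)² = 675² = 455625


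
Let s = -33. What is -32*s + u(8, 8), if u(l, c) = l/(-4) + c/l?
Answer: 1055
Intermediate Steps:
u(l, c) = -l/4 + c/l (u(l, c) = l*(-1/4) + c/l = -l/4 + c/l)
-32*s + u(8, 8) = -32*(-33) + (-1/4*8 + 8/8) = 1056 + (-2 + 8*(1/8)) = 1056 + (-2 + 1) = 1056 - 1 = 1055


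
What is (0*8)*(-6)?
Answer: 0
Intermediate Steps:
(0*8)*(-6) = 0*(-6) = 0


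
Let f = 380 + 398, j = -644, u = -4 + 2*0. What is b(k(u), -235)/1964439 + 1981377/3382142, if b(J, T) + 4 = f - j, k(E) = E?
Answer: 3897090129859/6644011648338 ≈ 0.58656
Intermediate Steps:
u = -4 (u = -4 + 0 = -4)
f = 778
b(J, T) = 1418 (b(J, T) = -4 + (778 - 1*(-644)) = -4 + (778 + 644) = -4 + 1422 = 1418)
b(k(u), -235)/1964439 + 1981377/3382142 = 1418/1964439 + 1981377/3382142 = 3897090129859/6644011648338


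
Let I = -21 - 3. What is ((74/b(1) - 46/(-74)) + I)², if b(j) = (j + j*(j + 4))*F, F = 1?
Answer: 1503076/12321 ≈ 121.99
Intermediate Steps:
b(j) = j + j*(4 + j) (b(j) = (j + j*(j + 4))*1 = (j + j*(4 + j))*1 = j + j*(4 + j))
I = -24
((74/b(1) - 46/(-74)) + I)² = ((74/((1*(5 + 1))) - 46/(-74)) - 24)² = ((74/((1*6)) - 46*(-1/74)) - 24)² = ((74/6 + 23/37) - 24)² = ((74*(⅙) + 23/37) - 24)² = ((37/3 + 23/37) - 24)² = (1438/111 - 24)² = (-1226/111)² = 1503076/12321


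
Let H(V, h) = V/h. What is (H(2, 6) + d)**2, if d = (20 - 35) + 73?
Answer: 30625/9 ≈ 3402.8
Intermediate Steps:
d = 58 (d = -15 + 73 = 58)
(H(2, 6) + d)**2 = (2/6 + 58)**2 = (2*(1/6) + 58)**2 = (1/3 + 58)**2 = (175/3)**2 = 30625/9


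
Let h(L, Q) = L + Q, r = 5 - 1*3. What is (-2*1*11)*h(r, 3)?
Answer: -110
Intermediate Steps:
r = 2 (r = 5 - 3 = 2)
(-2*1*11)*h(r, 3) = (-2*1*11)*(2 + 3) = -2*11*5 = -22*5 = -110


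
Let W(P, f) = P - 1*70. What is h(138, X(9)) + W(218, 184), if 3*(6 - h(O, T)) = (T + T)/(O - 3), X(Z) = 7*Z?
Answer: 6916/45 ≈ 153.69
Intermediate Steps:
W(P, f) = -70 + P (W(P, f) = P - 70 = -70 + P)
h(O, T) = 6 - 2*T/(3*(-3 + O)) (h(O, T) = 6 - (T + T)/(3*(O - 3)) = 6 - 2*T/(3*(-3 + O)))
h(138, X(9)) + W(218, 184) = 2*(-27 - 7*9 + 9*138)/(3*(-3 + 138)) + (-70 + 218) = (⅔)*(-27 - 1*63 + 1242)/135 + 148 = (⅔)*(1/135)*(-27 - 63 + 1242) + 148 = (⅔)*(1/135)*1152 + 148 = 256/45 + 148 = 6916/45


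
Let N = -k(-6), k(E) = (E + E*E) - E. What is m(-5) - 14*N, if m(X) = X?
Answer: 499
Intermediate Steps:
k(E) = E² (k(E) = (E + E²) - E = E²)
N = -36 (N = -1*(-6)² = -1*36 = -36)
m(-5) - 14*N = -5 - 14*(-36) = -5 + 504 = 499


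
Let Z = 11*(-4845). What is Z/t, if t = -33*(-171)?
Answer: -85/9 ≈ -9.4444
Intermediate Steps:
Z = -53295
t = 5643
Z/t = -53295/5643 = -53295*1/5643 = -85/9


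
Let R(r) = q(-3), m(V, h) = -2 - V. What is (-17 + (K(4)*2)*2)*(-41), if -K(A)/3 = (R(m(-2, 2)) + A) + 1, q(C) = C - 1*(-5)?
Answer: 4141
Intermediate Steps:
q(C) = 5 + C (q(C) = C + 5 = 5 + C)
R(r) = 2 (R(r) = 5 - 3 = 2)
K(A) = -9 - 3*A (K(A) = -3*((2 + A) + 1) = -3*(3 + A) = -9 - 3*A)
(-17 + (K(4)*2)*2)*(-41) = (-17 + ((-9 - 3*4)*2)*2)*(-41) = (-17 + ((-9 - 12)*2)*2)*(-41) = (-17 - 21*2*2)*(-41) = (-17 - 42*2)*(-41) = (-17 - 84)*(-41) = -101*(-41) = 4141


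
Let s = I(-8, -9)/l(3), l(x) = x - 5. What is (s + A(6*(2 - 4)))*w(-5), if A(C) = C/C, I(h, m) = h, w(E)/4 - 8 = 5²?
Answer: 660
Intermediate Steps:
w(E) = 132 (w(E) = 32 + 4*5² = 32 + 4*25 = 32 + 100 = 132)
l(x) = -5 + x
s = 4 (s = -8/(-5 + 3) = -8/(-2) = -8*(-½) = 4)
A(C) = 1
(s + A(6*(2 - 4)))*w(-5) = (4 + 1)*132 = 5*132 = 660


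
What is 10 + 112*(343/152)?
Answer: 4992/19 ≈ 262.74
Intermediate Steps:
10 + 112*(343/152) = 10 + 4802/19 = 4992/19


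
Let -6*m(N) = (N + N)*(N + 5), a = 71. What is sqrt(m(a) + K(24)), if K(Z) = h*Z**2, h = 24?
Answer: 2*sqrt(27057)/3 ≈ 109.66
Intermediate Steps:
K(Z) = 24*Z**2
m(N) = -N*(5 + N)/3 (m(N) = -(N + N)*(N + 5)/6 = -2*N*(5 + N)/6 = -N*(5 + N)/3)
sqrt(m(a) + K(24)) = sqrt(-1/3*71*(5 + 71) + 24*24**2) = sqrt(-1/3*71*76 + 24*576) = sqrt(-5396/3 + 13824) = sqrt(36076/3) = 2*sqrt(27057)/3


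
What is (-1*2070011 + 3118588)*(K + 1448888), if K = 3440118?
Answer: 5126499244462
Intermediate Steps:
(-1*2070011 + 3118588)*(K + 1448888) = (-1*2070011 + 3118588)*(3440118 + 1448888) = (-2070011 + 3118588)*4889006 = 1048577*4889006 = 5126499244462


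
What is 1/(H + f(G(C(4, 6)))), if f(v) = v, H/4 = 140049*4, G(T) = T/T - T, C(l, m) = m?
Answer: 1/2240779 ≈ 4.4627e-7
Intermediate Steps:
G(T) = 1 - T
H = 2240784 (H = 4*(140049*4) = 4*560196 = 2240784)
1/(H + f(G(C(4, 6)))) = 1/(2240784 + (1 - 1*6)) = 1/(2240784 + (1 - 6)) = 1/(2240784 - 5) = 1/2240779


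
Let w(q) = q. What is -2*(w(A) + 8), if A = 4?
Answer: -24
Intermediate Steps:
-2*(w(A) + 8) = -2*(4 + 8) = -2*12 = -24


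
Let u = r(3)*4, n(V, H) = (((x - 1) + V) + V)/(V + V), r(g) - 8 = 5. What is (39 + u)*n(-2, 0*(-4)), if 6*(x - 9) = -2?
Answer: -1001/12 ≈ -83.417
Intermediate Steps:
x = 26/3 (x = 9 + (⅙)*(-2) = 9 - ⅓ = 26/3 ≈ 8.6667)
r(g) = 13 (r(g) = 8 + 5 = 13)
n(V, H) = (23/3 + 2*V)/(2*V) (n(V, H) = (((26/3 - 1) + V) + V)/(V + V) = ((23/3 + V) + V)/((2*V)) = (23/3 + 2*V)*(1/(2*V)) = (23/3 + 2*V)/(2*V))
u = 52 (u = 13*4 = 52)
(39 + u)*n(-2, 0*(-4)) = (39 + 52)*((23/6 - 2)/(-2)) = 91*(-½*11/6) = 91*(-11/12) = -1001/12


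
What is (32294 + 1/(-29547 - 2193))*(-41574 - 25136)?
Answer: -6837852110089/3174 ≈ -2.1543e+9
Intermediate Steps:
(32294 + 1/(-29547 - 2193))*(-41574 - 25136) = (32294 + 1/(-31740))*(-66710) = (32294 - 1/31740)*(-66710) = (1025011559/31740)*(-66710) = -6837852110089/3174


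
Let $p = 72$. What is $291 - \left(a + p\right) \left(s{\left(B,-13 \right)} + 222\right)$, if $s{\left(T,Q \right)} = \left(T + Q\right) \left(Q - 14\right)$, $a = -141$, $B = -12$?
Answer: $62184$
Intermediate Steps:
$s{\left(T,Q \right)} = \left(-14 + Q\right) \left(Q + T\right)$ ($s{\left(T,Q \right)} = \left(Q + T\right) \left(-14 + Q\right) = \left(-14 + Q\right) \left(Q + T\right)$)
$291 - \left(a + p\right) \left(s{\left(B,-13 \right)} + 222\right) = 291 - \left(-141 + 72\right) \left(\left(\left(-13\right)^{2} - -182 - -168 - -156\right) + 222\right) = 291 - - 69 \left(\left(169 + 182 + 168 + 156\right) + 222\right) = 291 - - 69 \left(675 + 222\right) = 291 - \left(-69\right) 897 = 291 - -61893 = 291 + 61893 = 62184$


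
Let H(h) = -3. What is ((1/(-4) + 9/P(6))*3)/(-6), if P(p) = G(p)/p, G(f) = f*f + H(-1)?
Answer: -61/88 ≈ -0.69318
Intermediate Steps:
G(f) = -3 + f² (G(f) = f*f - 3 = f² - 3 = -3 + f²)
P(p) = (-3 + p²)/p
((1/(-4) + 9/P(6))*3)/(-6) = ((1/(-4) + 9/(6 - 3/6))*3)/(-6) = ((1*(-¼) + 9/(6 - 3*⅙))*3)*(-⅙) = ((-¼ + 9/(6 - ½))*3)*(-⅙) = ((-¼ + 9/(11/2))*3)*(-⅙) = ((-¼ + 9*(2/11))*3)*(-⅙) = ((-¼ + 18/11)*3)*(-⅙) = ((61/44)*3)*(-⅙) = (183/44)*(-⅙) = -61/88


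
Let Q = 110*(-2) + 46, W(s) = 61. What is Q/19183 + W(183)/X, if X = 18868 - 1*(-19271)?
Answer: -5466023/731620437 ≈ -0.0074711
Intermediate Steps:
Q = -174 (Q = -220 + 46 = -174)
X = 38139 (X = 18868 + 19271 = 38139)
Q/19183 + W(183)/X = -174/19183 + 61/38139 = -5466023/731620437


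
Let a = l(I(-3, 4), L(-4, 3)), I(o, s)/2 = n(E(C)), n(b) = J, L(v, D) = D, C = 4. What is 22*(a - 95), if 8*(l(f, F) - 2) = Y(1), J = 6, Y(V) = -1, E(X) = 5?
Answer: -8195/4 ≈ -2048.8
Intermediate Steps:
n(b) = 6
I(o, s) = 12 (I(o, s) = 2*6 = 12)
l(f, F) = 15/8 (l(f, F) = 2 + (1/8)*(-1) = 2 - 1/8 = 15/8)
a = 15/8 ≈ 1.8750
22*(a - 95) = 22*(15/8 - 95) = 22*(-745/8) = -8195/4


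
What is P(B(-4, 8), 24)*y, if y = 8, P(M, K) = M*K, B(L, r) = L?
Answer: -768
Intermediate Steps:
P(M, K) = K*M
P(B(-4, 8), 24)*y = (24*(-4))*8 = -96*8 = -768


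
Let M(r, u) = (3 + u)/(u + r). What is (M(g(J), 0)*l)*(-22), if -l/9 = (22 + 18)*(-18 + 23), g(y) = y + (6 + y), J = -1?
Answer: 29700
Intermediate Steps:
g(y) = 6 + 2*y
l = -1800 (l = -9*(22 + 18)*(-18 + 23) = -360*5 = -9*200 = -1800)
M(r, u) = (3 + u)/(r + u)
(M(g(J), 0)*l)*(-22) = (((3 + 0)/((6 + 2*(-1)) + 0))*(-1800))*(-22) = ((3/((6 - 2) + 0))*(-1800))*(-22) = ((3/(4 + 0))*(-1800))*(-22) = ((3/4)*(-1800))*(-22) = (((¼)*3)*(-1800))*(-22) = ((¾)*(-1800))*(-22) = -1350*(-22) = 29700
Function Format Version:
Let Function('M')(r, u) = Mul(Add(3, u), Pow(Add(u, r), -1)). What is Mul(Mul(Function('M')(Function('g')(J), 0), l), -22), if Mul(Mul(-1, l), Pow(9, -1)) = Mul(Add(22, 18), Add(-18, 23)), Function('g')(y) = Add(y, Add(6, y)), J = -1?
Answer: 29700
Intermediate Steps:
Function('g')(y) = Add(6, Mul(2, y))
l = -1800 (l = Mul(-9, Mul(Add(22, 18), Add(-18, 23))) = Mul(-9, Mul(40, 5)) = Mul(-9, 200) = -1800)
Function('M')(r, u) = Mul(Pow(Add(r, u), -1), Add(3, u)) (Function('M')(r, u) = Mul(Add(3, u), Pow(Add(r, u), -1)) = Mul(Pow(Add(r, u), -1), Add(3, u)))
Mul(Mul(Function('M')(Function('g')(J), 0), l), -22) = Mul(Mul(Mul(Pow(Add(Add(6, Mul(2, -1)), 0), -1), Add(3, 0)), -1800), -22) = Mul(Mul(Mul(Pow(Add(Add(6, -2), 0), -1), 3), -1800), -22) = Mul(Mul(Mul(Pow(Add(4, 0), -1), 3), -1800), -22) = Mul(Mul(Mul(Pow(4, -1), 3), -1800), -22) = Mul(Mul(Mul(Rational(1, 4), 3), -1800), -22) = Mul(Mul(Rational(3, 4), -1800), -22) = Mul(-1350, -22) = 29700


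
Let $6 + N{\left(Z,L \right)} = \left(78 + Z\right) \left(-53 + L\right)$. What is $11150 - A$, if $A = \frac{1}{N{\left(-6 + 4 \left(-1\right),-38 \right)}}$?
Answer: $\frac{69063101}{6194} \approx 11150.0$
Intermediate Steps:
$N{\left(Z,L \right)} = -6 + \left(-53 + L\right) \left(78 + Z\right)$ ($N{\left(Z,L \right)} = -6 + \left(78 + Z\right) \left(-53 + L\right) = -6 + \left(-53 + L\right) \left(78 + Z\right)$)
$A = - \frac{1}{6194}$ ($A = \frac{1}{-4140 - 53 \left(-6 + 4 \left(-1\right)\right) + 78 \left(-38\right) - 38 \left(-6 + 4 \left(-1\right)\right)} = \frac{1}{-4140 - 53 \left(-6 - 4\right) - 2964 - 38 \left(-6 - 4\right)} = \frac{1}{-4140 - -530 - 2964 - -380} = \frac{1}{-4140 + 530 - 2964 + 380} = \frac{1}{-6194} = - \frac{1}{6194} \approx -0.00016145$)
$11150 - A = 11150 - - \frac{1}{6194} = 11150 + \frac{1}{6194} = \frac{69063101}{6194}$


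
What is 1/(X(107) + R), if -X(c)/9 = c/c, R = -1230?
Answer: -1/1239 ≈ -0.00080710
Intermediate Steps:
X(c) = -9 (X(c) = -9*c/c = -9*1 = -9)
1/(X(107) + R) = 1/(-9 - 1230) = 1/(-1239) = -1/1239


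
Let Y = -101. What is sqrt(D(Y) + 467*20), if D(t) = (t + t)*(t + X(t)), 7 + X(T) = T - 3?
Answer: 18*sqrt(161) ≈ 228.39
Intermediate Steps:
X(T) = -10 + T (X(T) = -7 + (T - 3) = -7 + (-3 + T) = -10 + T)
D(t) = 2*t*(-10 + 2*t) (D(t) = (t + t)*(t + (-10 + t)) = (2*t)*(-10 + 2*t) = 2*t*(-10 + 2*t))
sqrt(D(Y) + 467*20) = sqrt(4*(-101)*(-5 - 101) + 467*20) = sqrt(4*(-101)*(-106) + 9340) = sqrt(42824 + 9340) = sqrt(52164) = 18*sqrt(161)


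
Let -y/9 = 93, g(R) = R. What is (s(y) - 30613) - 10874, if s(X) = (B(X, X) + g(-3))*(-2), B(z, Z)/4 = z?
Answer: -34785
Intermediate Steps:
B(z, Z) = 4*z
y = -837 (y = -9*93 = -837)
s(X) = 6 - 8*X (s(X) = (4*X - 3)*(-2) = (-3 + 4*X)*(-2) = 6 - 8*X)
(s(y) - 30613) - 10874 = ((6 - 8*(-837)) - 30613) - 10874 = ((6 + 6696) - 30613) - 10874 = (6702 - 30613) - 10874 = -23911 - 10874 = -34785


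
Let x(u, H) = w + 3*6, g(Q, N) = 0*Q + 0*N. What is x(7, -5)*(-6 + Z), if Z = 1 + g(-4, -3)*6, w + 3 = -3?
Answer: -60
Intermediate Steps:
w = -6 (w = -3 - 3 = -6)
g(Q, N) = 0 (g(Q, N) = 0 + 0 = 0)
x(u, H) = 12 (x(u, H) = -6 + 3*6 = -6 + 18 = 12)
Z = 1 (Z = 1 + 0*6 = 1 + 0 = 1)
x(7, -5)*(-6 + Z) = 12*(-6 + 1) = 12*(-5) = -60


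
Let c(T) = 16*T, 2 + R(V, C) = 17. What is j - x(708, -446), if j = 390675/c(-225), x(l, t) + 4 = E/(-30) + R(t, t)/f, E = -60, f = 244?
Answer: -312073/2928 ≈ -106.58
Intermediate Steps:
R(V, C) = 15 (R(V, C) = -2 + 17 = 15)
x(l, t) = -473/244 (x(l, t) = -4 + (-60/(-30) + 15/244) = -4 + (-60*(-1/30) + 15*(1/244)) = -4 + (2 + 15/244) = -4 + 503/244 = -473/244)
j = -5209/48 (j = 390675/((16*(-225))) = 390675/(-3600) = 390675*(-1/3600) = -5209/48 ≈ -108.52)
j - x(708, -446) = -5209/48 - 1*(-473/244) = -5209/48 + 473/244 = -312073/2928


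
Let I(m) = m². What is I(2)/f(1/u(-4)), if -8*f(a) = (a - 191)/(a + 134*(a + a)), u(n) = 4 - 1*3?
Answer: 4304/95 ≈ 45.305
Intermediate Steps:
u(n) = 1 (u(n) = 4 - 3 = 1)
f(a) = -(-191 + a)/(2152*a) (f(a) = -(a - 191)/(8*(a + 134*(a + a))) = -(-191 + a)/(8*(a + 134*(2*a))) = -(-191 + a)/(8*(a + 268*a)) = -(-191 + a)/(8*(269*a)) = -(-191 + a)*1/(269*a)/8 = -(-191 + a)/(2152*a))
I(2)/f(1/u(-4)) = 2²/(((191 - 1/1)/(2152*(1/1)))) = 4/(((1/2152)*(191 - 1*1)/1)) = 4/(((1/2152)*1*(191 - 1))) = 4/(((1/2152)*1*190)) = 4/(95/1076) = 4*(1076/95) = 4304/95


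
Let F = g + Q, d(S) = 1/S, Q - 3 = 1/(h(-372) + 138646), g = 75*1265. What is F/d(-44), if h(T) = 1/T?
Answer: -215312118358920/51576311 ≈ -4.1746e+6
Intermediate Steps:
g = 94875
Q = 154729305/51576311 (Q = 3 + 1/(1/(-372) + 138646) = 3 + 1/(-1/372 + 138646) = 3 + 1/(51576311/372) = 3 + 372/51576311 = 154729305/51576311 ≈ 3.0000)
F = 4893457235430/51576311 (F = 94875 + 154729305/51576311 = 4893457235430/51576311 ≈ 94878.)
F/d(-44) = 4893457235430/(51576311*(1/(-44))) = 4893457235430/(51576311*(-1/44)) = (4893457235430/51576311)*(-44) = -215312118358920/51576311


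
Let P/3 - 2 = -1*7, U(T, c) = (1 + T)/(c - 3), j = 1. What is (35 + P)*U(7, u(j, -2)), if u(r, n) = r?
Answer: -80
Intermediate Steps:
U(T, c) = (1 + T)/(-3 + c)
P = -15 (P = 6 + 3*(-1*7) = 6 + 3*(-7) = 6 - 21 = -15)
(35 + P)*U(7, u(j, -2)) = (35 - 15)*((1 + 7)/(-3 + 1)) = 20*(8/(-2)) = 20*(-1/2*8) = 20*(-4) = -80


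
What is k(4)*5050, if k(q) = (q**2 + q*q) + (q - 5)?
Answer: 156550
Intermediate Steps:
k(q) = -5 + q + 2*q**2 (k(q) = (q**2 + q**2) + (-5 + q) = 2*q**2 + (-5 + q) = -5 + q + 2*q**2)
k(4)*5050 = (-5 + 4 + 2*4**2)*5050 = (-5 + 4 + 2*16)*5050 = (-5 + 4 + 32)*5050 = 31*5050 = 156550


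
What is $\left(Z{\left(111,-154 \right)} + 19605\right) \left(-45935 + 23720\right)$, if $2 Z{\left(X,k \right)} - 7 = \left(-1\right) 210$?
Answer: $- \frac{866540505}{2} \approx -4.3327 \cdot 10^{8}$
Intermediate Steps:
$Z{\left(X,k \right)} = - \frac{203}{2}$ ($Z{\left(X,k \right)} = \frac{7}{2} + \frac{\left(-1\right) 210}{2} = \frac{7}{2} + \frac{1}{2} \left(-210\right) = \frac{7}{2} - 105 = - \frac{203}{2}$)
$\left(Z{\left(111,-154 \right)} + 19605\right) \left(-45935 + 23720\right) = \left(- \frac{203}{2} + 19605\right) \left(-45935 + 23720\right) = \frac{39007}{2} \left(-22215\right) = - \frac{866540505}{2}$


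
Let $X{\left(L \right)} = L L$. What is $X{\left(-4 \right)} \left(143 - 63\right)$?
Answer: $1280$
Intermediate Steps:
$X{\left(L \right)} = L^{2}$
$X{\left(-4 \right)} \left(143 - 63\right) = \left(-4\right)^{2} \left(143 - 63\right) = 16 \cdot 80 = 1280$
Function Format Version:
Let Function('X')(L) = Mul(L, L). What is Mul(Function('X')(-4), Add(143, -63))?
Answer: 1280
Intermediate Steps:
Function('X')(L) = Pow(L, 2)
Mul(Function('X')(-4), Add(143, -63)) = Mul(Pow(-4, 2), Add(143, -63)) = Mul(16, 80) = 1280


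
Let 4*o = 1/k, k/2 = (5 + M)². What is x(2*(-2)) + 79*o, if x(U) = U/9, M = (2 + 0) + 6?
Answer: -4697/12168 ≈ -0.38601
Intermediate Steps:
M = 8 (M = 2 + 6 = 8)
k = 338 (k = 2*(5 + 8)² = 2*13² = 2*169 = 338)
x(U) = U/9 (x(U) = U*(⅑) = U/9)
o = 1/1352 (o = (¼)/338 = (¼)*(1/338) = 1/1352 ≈ 0.00073965)
x(2*(-2)) + 79*o = (2*(-2))/9 + 79*(1/1352) = (⅑)*(-4) + 79/1352 = -4/9 + 79/1352 = -4697/12168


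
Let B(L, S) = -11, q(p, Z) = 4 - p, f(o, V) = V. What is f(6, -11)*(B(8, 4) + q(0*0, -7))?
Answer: 77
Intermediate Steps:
f(6, -11)*(B(8, 4) + q(0*0, -7)) = -11*(-11 + (4 - 0*0)) = -11*(-11 + (4 - 1*0)) = -11*(-11 + (4 + 0)) = -11*(-11 + 4) = -11*(-7) = 77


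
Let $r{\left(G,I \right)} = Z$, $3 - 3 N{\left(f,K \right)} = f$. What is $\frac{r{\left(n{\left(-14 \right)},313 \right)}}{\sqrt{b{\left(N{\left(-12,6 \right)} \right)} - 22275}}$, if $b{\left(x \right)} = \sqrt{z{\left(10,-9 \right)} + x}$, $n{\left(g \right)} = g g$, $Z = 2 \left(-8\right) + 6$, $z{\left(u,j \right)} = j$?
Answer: $- \frac{10}{\sqrt{-22275 + 2 i}} \approx -3.008 \cdot 10^{-6} + 0.067003 i$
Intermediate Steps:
$Z = -10$ ($Z = -16 + 6 = -10$)
$N{\left(f,K \right)} = 1 - \frac{f}{3}$
$n{\left(g \right)} = g^{2}$
$b{\left(x \right)} = \sqrt{-9 + x}$
$r{\left(G,I \right)} = -10$
$\frac{r{\left(n{\left(-14 \right)},313 \right)}}{\sqrt{b{\left(N{\left(-12,6 \right)} \right)} - 22275}} = - \frac{10}{\sqrt{\sqrt{-9 + \left(1 - -4\right)} - 22275}} = - \frac{10}{\sqrt{\sqrt{-9 + \left(1 + 4\right)} - 22275}} = - \frac{10}{\sqrt{\sqrt{-9 + 5} - 22275}} = - \frac{10}{\sqrt{\sqrt{-4} - 22275}} = - \frac{10}{\sqrt{2 i - 22275}} = - \frac{10}{\sqrt{-22275 + 2 i}}$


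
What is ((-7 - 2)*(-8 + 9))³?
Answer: -729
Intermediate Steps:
((-7 - 2)*(-8 + 9))³ = (-9*1)³ = (-9)³ = -729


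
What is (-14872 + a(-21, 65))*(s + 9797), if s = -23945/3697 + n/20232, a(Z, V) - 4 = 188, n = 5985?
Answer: -149314108501795/1038857 ≈ -1.4373e+8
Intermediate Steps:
a(Z, V) = 192 (a(Z, V) = 4 + 188 = 192)
s = -51369855/8310856 (s = -23945/3697 + 5985/20232 = -23945*1/3697 + 5985*(1/20232) = -23945/3697 + 665/2248 = -51369855/8310856 ≈ -6.1811)
(-14872 + a(-21, 65))*(s + 9797) = (-14872 + 192)*(-51369855/8310856 + 9797) = -14680*81370086377/8310856 = -149314108501795/1038857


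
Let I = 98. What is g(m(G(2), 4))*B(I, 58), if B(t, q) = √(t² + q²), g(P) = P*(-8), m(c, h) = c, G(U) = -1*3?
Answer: 48*√3242 ≈ 2733.1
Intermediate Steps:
G(U) = -3
g(P) = -8*P
B(t, q) = √(q² + t²)
g(m(G(2), 4))*B(I, 58) = (-8*(-3))*√(58² + 98²) = 24*√(3364 + 9604) = 24*√12968 = 24*(2*√3242) = 48*√3242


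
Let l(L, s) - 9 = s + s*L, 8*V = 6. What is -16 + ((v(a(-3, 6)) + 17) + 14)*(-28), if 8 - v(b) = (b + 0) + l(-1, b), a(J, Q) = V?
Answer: -835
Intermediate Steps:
V = ¾ (V = (⅛)*6 = ¾ ≈ 0.75000)
l(L, s) = 9 + s + L*s (l(L, s) = 9 + (s + s*L) = 9 + (s + L*s) = 9 + s + L*s)
a(J, Q) = ¾
v(b) = -1 - b (v(b) = 8 - ((b + 0) + (9 + b - b)) = 8 - (b + 9) = 8 - (9 + b) = 8 + (-9 - b) = -1 - b)
-16 + ((v(a(-3, 6)) + 17) + 14)*(-28) = -16 + (((-1 - 1*¾) + 17) + 14)*(-28) = -16 + (((-1 - ¾) + 17) + 14)*(-28) = -16 + ((-7/4 + 17) + 14)*(-28) = -16 + (61/4 + 14)*(-28) = -16 + (117/4)*(-28) = -16 - 819 = -835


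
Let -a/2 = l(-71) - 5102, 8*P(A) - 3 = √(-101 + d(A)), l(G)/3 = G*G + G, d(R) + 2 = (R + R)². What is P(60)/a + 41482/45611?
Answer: 6509550463/7157643008 - 29*√17/156928 ≈ 0.90869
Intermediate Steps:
d(R) = -2 + 4*R² (d(R) = -2 + (R + R)² = -2 + (2*R)² = -2 + 4*R²)
l(G) = 3*G + 3*G² (l(G) = 3*(G*G + G) = 3*(G² + G) = 3*(G + G²) = 3*G + 3*G²)
P(A) = 3/8 + √(-103 + 4*A²)/8 (P(A) = 3/8 + √(-101 + (-2 + 4*A²))/8 = 3/8 + √(-103 + 4*A²)/8)
a = -19616 (a = -2*(3*(-71)*(1 - 71) - 5102) = -2*(3*(-71)*(-70) - 5102) = -2*(14910 - 5102) = -2*9808 = -19616)
P(60)/a + 41482/45611 = (3/8 + √(-103 + 4*60²)/8)/(-19616) + 41482/45611 = (3/8 + √(-103 + 4*3600)/8)*(-1/19616) + 41482*(1/45611) = (3/8 + √(-103 + 14400)/8)*(-1/19616) + 41482/45611 = (3/8 + √14297/8)*(-1/19616) + 41482/45611 = (3/8 + (29*√17)/8)*(-1/19616) + 41482/45611 = (3/8 + 29*√17/8)*(-1/19616) + 41482/45611 = (-3/156928 - 29*√17/156928) + 41482/45611 = 6509550463/7157643008 - 29*√17/156928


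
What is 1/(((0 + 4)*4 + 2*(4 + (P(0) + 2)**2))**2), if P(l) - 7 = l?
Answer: 1/34596 ≈ 2.8905e-5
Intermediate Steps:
P(l) = 7 + l
1/(((0 + 4)*4 + 2*(4 + (P(0) + 2)**2))**2) = 1/(((0 + 4)*4 + 2*(4 + ((7 + 0) + 2)**2))**2) = 1/((4*4 + 2*(4 + (7 + 2)**2))**2) = 1/((16 + 2*(4 + 9**2))**2) = 1/((16 + 2*(4 + 81))**2) = 1/((16 + 2*85)**2) = 1/((16 + 170)**2) = 1/(186**2) = 1/34596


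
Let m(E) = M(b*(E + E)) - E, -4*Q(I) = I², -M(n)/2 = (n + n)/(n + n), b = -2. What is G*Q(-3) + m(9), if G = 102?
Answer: -481/2 ≈ -240.50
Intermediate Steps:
M(n) = -2 (M(n) = -2*(n + n)/(n + n) = -2*2*n/(2*n) = -2*2*n*1/(2*n) = -2*1 = -2)
Q(I) = -I²/4
m(E) = -2 - E
G*Q(-3) + m(9) = 102*(-¼*(-3)²) + (-2 - 1*9) = 102*(-¼*9) + (-2 - 9) = 102*(-9/4) - 11 = -459/2 - 11 = -481/2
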